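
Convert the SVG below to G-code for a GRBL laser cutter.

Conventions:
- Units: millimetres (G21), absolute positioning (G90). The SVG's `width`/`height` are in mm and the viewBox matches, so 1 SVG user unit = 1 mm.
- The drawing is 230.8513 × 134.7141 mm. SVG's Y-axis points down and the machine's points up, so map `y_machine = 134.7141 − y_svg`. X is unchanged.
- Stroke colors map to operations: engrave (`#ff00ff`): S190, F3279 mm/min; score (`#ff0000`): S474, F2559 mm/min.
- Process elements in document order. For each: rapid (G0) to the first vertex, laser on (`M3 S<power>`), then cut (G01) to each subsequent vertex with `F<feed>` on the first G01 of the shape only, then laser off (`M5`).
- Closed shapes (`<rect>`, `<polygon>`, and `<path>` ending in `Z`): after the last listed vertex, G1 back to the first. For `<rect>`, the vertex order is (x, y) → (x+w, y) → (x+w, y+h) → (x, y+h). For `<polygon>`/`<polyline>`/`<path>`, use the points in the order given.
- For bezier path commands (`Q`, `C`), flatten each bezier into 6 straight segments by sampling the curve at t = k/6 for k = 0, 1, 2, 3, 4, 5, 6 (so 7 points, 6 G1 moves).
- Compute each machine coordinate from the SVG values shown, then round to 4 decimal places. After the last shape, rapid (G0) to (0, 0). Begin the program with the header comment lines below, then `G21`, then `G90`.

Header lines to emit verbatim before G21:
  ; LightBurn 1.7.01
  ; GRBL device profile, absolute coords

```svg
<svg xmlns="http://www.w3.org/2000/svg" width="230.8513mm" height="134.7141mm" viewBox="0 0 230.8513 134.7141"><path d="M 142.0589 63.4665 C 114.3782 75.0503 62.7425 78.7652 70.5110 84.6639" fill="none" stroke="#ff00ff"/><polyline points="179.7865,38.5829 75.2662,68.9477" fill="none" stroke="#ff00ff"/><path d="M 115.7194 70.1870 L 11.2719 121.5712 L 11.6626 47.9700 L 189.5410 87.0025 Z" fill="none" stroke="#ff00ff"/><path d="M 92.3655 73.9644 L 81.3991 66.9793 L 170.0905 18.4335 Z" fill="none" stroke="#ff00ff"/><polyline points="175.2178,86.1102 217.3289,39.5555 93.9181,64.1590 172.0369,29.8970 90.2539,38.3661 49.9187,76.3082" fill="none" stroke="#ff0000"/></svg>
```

; LightBurn 1.7.01
; GRBL device profile, absolute coords
G21
G90
G0 X142.0589 Y71.2476
M3 S190
G01 X126.6082 Y66.0649 F3279
G01 X109.4806 Y61.9144
G01 X92.9915 Y58.5170
G01 X79.4565 Y55.5933
G01 X71.1912 Y52.8641
G01 X70.5110 Y50.0502
M5
G0 X179.7865 Y96.1312
M3 S190
G01 X75.2662 Y65.7664 F3279
M5
G0 X115.7194 Y64.5271
M3 S190
G01 X11.2719 Y13.1429 F3279
G01 X11.6626 Y86.7441
G01 X189.5410 Y47.7116
G01 X115.7194 Y64.5271
M5
G0 X92.3655 Y60.7497
M3 S190
G01 X81.3991 Y67.7348 F3279
G01 X170.0905 Y116.2806
G01 X92.3655 Y60.7497
M5
G0 X175.2178 Y48.6039
M3 S474
G01 X217.3289 Y95.1586 F2559
G01 X93.9181 Y70.5551
G01 X172.0369 Y104.8171
G01 X90.2539 Y96.3480
G01 X49.9187 Y58.4059
M5
G0 X0.0000 Y0.0000

Since the viewBox matches the mm dimensions, user units are millimetres directly. The only transform is the Y-flip y_m = 134.7141 − y_svg.

Shape 1 is a cubic bezier drawn with `<path>`. Its stroke #ff00ff means engrave at S190, F3279. After flipping Y the toolpath is (142.0589,71.2476) → (126.6082,66.0649) → (109.4806,61.9144) → (92.9915,58.5170) → (79.4565,55.5933) → (71.1912,52.8641) → (70.5110,50.0502).

Shape 2 is a line segment drawn with `<polyline>`. Its stroke #ff00ff means engrave at S190, F3279. After flipping Y the toolpath is (179.7865,96.1312) → (75.2662,65.7664).

Shape 3 is a closed polygon drawn with `<path>`. Its stroke #ff00ff means engrave at S190, F3279. After flipping Y the toolpath is (115.7194,64.5271) → (11.2719,13.1429) → (11.6626,86.7441) → (189.5410,47.7116) → (115.7194,64.5271), returning to the start.

Shape 4 is a closed polygon drawn with `<path>`. Its stroke #ff00ff means engrave at S190, F3279. After flipping Y the toolpath is (92.3655,60.7497) → (81.3991,67.7348) → (170.0905,116.2806) → (92.3655,60.7497), returning to the start.

Shape 5 is a open polyline drawn with `<polyline>`. Its stroke #ff0000 means score at S474, F2559. After flipping Y the toolpath is (175.2178,48.6039) → (217.3289,95.1586) → (93.9181,70.5551) → (172.0369,104.8171) → (90.2539,96.3480) → (49.9187,58.4059).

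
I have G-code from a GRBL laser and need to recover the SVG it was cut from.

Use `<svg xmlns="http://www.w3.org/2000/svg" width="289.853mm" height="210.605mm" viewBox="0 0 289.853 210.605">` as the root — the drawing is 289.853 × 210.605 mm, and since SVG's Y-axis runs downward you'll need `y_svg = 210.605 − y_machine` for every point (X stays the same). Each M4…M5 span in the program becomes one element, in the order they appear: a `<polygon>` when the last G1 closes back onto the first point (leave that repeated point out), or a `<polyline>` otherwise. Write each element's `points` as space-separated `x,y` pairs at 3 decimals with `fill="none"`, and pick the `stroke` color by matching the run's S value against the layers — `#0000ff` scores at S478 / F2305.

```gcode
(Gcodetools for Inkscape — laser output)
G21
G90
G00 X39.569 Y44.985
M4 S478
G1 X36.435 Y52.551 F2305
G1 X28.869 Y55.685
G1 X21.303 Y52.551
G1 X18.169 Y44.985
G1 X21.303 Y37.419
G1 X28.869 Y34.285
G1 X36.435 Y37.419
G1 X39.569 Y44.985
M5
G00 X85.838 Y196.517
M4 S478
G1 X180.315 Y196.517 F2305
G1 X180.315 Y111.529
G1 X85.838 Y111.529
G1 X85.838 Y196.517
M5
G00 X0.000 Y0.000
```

<svg xmlns="http://www.w3.org/2000/svg" width="289.853mm" height="210.605mm" viewBox="0 0 289.853 210.605">
  <polygon points="39.569,165.620 36.435,158.054 28.869,154.920 21.303,158.054 18.169,165.620 21.303,173.186 28.869,176.320 36.435,173.186" fill="none" stroke="#0000ff"/>
  <polygon points="85.838,14.088 180.315,14.088 180.315,99.076 85.838,99.076" fill="none" stroke="#0000ff"/>
</svg>

y_svg = 210.605 − y_m. Every run uses S478, so all elements get stroke `#0000ff` (score).

[1] closed run; points: 39.569,165.620 36.435,158.054 28.869,154.920 21.303,158.054 18.169,165.620 21.303,173.186 28.869,176.320 36.435,173.186

[2] closed run; points: 85.838,14.088 180.315,14.088 180.315,99.076 85.838,99.076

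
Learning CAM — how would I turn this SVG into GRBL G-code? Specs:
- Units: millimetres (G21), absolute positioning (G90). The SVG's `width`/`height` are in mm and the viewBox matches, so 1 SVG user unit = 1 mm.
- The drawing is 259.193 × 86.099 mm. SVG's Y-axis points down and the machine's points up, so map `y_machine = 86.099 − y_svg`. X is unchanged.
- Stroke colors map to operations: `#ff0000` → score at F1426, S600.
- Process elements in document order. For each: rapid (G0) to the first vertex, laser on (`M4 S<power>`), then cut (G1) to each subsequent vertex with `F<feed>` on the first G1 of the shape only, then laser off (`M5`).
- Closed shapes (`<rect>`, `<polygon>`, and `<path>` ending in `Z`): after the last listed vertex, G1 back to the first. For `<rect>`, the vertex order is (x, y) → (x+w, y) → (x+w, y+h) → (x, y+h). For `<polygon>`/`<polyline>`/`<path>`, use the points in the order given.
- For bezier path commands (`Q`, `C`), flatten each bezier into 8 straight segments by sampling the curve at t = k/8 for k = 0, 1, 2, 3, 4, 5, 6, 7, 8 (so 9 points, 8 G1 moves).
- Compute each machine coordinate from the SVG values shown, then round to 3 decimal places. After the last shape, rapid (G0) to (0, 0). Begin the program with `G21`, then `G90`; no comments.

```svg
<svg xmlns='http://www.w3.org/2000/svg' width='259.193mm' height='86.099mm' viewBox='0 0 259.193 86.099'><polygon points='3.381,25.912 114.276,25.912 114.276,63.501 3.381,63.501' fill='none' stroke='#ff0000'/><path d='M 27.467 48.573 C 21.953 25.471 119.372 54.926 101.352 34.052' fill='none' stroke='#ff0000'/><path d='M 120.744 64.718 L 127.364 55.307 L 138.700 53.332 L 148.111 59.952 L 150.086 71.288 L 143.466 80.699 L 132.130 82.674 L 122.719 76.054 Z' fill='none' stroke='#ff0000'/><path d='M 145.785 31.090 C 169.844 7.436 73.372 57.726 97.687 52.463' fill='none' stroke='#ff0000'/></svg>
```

1 u = 1 mm; y_m = 86.099 − y.

[1] `<polygon>` rectangle, #ff0000→score S600 F1426: (3.381,60.187) → (114.276,60.187) → (114.276,22.598) → (3.381,22.598) → (3.381,60.187) (closed)

[2] `<path>` cubic bezier, #ff0000→score S600 F1426: (27.467,37.526) → (29.798,43.927) → (39.219,46.606) → (53.173,46.769) → (69.099,45.622) → (84.439,44.371) → (96.634,44.221) → (103.125,46.377) → (101.352,52.047)

[3] `<path>` regular polygon, #ff0000→score S600 F1426: (120.744,21.381) → (127.364,30.792) → (138.700,32.767) → (148.111,26.147) → (150.086,14.811) → (143.466,5.400) → (132.130,3.425) → (122.719,10.045) → (120.744,21.381) (closed)

[4] `<path>` cubic bezier, #ff0000→score S600 F1426: (145.785,55.009) → (149.629,60.666) → (145.000,60.908) → (134.728,57.254) → (121.640,51.219) → (108.564,44.323) → (98.328,38.082) → (93.759,34.013) → (97.687,33.636)

G21
G90
G0 X3.381 Y60.187
M4 S600
G1 X114.276 Y60.187 F1426
G1 X114.276 Y22.598
G1 X3.381 Y22.598
G1 X3.381 Y60.187
M5
G0 X27.467 Y37.526
M4 S600
G1 X29.798 Y43.927 F1426
G1 X39.219 Y46.606
G1 X53.173 Y46.769
G1 X69.099 Y45.622
G1 X84.439 Y44.371
G1 X96.634 Y44.221
G1 X103.125 Y46.377
G1 X101.352 Y52.047
M5
G0 X120.744 Y21.381
M4 S600
G1 X127.364 Y30.792 F1426
G1 X138.700 Y32.767
G1 X148.111 Y26.147
G1 X150.086 Y14.811
G1 X143.466 Y5.400
G1 X132.130 Y3.425
G1 X122.719 Y10.045
G1 X120.744 Y21.381
M5
G0 X145.785 Y55.009
M4 S600
G1 X149.629 Y60.666 F1426
G1 X145.000 Y60.908
G1 X134.728 Y57.254
G1 X121.640 Y51.219
G1 X108.564 Y44.323
G1 X98.328 Y38.082
G1 X93.759 Y34.013
G1 X97.687 Y33.636
M5
G0 X0.000 Y0.000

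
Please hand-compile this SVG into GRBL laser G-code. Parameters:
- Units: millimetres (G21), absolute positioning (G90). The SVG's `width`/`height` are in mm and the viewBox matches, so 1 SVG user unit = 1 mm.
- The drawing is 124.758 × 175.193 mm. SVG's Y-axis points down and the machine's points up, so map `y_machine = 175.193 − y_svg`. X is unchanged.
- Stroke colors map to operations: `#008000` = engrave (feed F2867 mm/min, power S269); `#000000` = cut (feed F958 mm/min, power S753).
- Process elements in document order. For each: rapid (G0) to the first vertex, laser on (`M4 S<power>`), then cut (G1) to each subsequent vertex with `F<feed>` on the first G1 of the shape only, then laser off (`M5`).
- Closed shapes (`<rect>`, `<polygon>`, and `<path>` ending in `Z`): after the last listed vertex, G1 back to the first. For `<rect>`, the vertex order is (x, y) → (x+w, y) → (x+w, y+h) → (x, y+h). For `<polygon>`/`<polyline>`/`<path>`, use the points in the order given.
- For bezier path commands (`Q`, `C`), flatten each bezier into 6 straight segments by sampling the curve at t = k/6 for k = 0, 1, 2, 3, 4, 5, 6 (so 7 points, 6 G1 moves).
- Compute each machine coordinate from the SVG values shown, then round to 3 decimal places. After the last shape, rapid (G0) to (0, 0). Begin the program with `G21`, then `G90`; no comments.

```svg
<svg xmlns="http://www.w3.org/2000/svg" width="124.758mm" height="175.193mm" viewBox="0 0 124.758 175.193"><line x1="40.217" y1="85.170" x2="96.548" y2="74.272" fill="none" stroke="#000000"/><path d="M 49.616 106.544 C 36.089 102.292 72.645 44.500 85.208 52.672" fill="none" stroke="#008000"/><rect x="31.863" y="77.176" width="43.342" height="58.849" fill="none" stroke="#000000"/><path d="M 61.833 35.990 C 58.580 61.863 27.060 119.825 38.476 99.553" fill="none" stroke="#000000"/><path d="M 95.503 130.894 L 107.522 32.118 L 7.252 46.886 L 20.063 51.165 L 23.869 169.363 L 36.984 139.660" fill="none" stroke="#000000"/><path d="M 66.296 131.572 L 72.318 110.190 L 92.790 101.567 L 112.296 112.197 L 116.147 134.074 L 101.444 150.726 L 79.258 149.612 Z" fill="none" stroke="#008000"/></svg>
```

G21
G90
G0 X40.217 Y90.023
M4 S753
G1 X96.548 Y100.921 F958
M5
G0 X49.616 Y68.649
M4 S269
G1 X46.683 Y74.683 F2867
G1 X50.040 Y86.322
G1 X57.628 Y100.244
G1 X67.391 Y113.131
G1 X77.270 Y121.663
G1 X85.208 Y122.521
M5
G0 X31.863 Y98.017
M4 S753
G1 X75.205 Y98.017 F958
G1 X75.205 Y39.168
G1 X31.863 Y39.168
G1 X31.863 Y98.017
M5
G0 X61.833 Y139.203
M4 S753
G1 X58.181 Y124.103 F958
G1 X51.795 Y106.720
G1 X44.654 Y90.117
G1 X38.735 Y77.360
G1 X36.016 Y71.513
G1 X38.476 Y75.640
M5
G0 X95.503 Y44.299
M4 S753
G1 X107.522 Y143.075 F958
G1 X7.252 Y128.307
G1 X20.063 Y124.028
G1 X23.869 Y5.830
G1 X36.984 Y35.533
M5
G0 X66.296 Y43.621
M4 S269
G1 X72.318 Y65.003 F2867
G1 X92.790 Y73.626
G1 X112.296 Y62.996
G1 X116.147 Y41.119
G1 X101.444 Y24.467
G1 X79.258 Y25.581
G1 X66.296 Y43.621
M5
G0 X0.000 Y0.000

viewBox `0 0 124.758 175.193` with mm width/height → 1 unit = 1 mm. Flip: y_m = 175.193 − y_svg.

**Shape 1** — `<line>` line segment, stroke `#000000` → cut (S753, F958). Machine vertices: (40.217,90.023) → (96.548,100.921). Open path.

**Shape 2** — `<path>` cubic bezier, stroke `#008000` → engrave (S269, F2867). Control points (SVG): P0=(49.616,106.544), P1=(36.089,102.292), P2=(72.645,44.500), P3=(85.208,52.672); sampled at t=k/6. Machine vertices: (49.616,68.649) → (46.683,74.683) → (50.040,86.322) → (57.628,100.244) → (67.391,113.131) → (77.270,121.663) → (85.208,122.521). Open path.

**Shape 3** — `<rect>` rectangle, stroke `#000000` → cut (S753, F958). Machine vertices: (31.863,98.017) → (75.205,98.017) → (75.205,39.168) → (31.863,39.168) → (31.863,98.017). Closed: final G1 returns to the first vertex.

**Shape 4** — `<path>` cubic bezier, stroke `#000000` → cut (S753, F958). Control points (SVG): P0=(61.833,35.990), P1=(58.580,61.863), P2=(27.060,119.825), P3=(38.476,99.553); sampled at t=k/6. Machine vertices: (61.833,139.203) → (58.181,124.103) → (51.795,106.720) → (44.654,90.117) → (38.735,77.360) → (36.016,71.513) → (38.476,75.640). Open path.

**Shape 5** — `<path>` open polyline, stroke `#000000` → cut (S753, F958). Machine vertices: (95.503,44.299) → (107.522,143.075) → (7.252,128.307) → (20.063,124.028) → (23.869,5.830) → (36.984,35.533). Open path.

**Shape 6** — `<path>` regular polygon, stroke `#008000` → engrave (S269, F2867). Machine vertices: (66.296,43.621) → (72.318,65.003) → (92.790,73.626) → (112.296,62.996) → (116.147,41.119) → (101.444,24.467) → (79.258,25.581) → (66.296,43.621). Closed: final G1 returns to the first vertex.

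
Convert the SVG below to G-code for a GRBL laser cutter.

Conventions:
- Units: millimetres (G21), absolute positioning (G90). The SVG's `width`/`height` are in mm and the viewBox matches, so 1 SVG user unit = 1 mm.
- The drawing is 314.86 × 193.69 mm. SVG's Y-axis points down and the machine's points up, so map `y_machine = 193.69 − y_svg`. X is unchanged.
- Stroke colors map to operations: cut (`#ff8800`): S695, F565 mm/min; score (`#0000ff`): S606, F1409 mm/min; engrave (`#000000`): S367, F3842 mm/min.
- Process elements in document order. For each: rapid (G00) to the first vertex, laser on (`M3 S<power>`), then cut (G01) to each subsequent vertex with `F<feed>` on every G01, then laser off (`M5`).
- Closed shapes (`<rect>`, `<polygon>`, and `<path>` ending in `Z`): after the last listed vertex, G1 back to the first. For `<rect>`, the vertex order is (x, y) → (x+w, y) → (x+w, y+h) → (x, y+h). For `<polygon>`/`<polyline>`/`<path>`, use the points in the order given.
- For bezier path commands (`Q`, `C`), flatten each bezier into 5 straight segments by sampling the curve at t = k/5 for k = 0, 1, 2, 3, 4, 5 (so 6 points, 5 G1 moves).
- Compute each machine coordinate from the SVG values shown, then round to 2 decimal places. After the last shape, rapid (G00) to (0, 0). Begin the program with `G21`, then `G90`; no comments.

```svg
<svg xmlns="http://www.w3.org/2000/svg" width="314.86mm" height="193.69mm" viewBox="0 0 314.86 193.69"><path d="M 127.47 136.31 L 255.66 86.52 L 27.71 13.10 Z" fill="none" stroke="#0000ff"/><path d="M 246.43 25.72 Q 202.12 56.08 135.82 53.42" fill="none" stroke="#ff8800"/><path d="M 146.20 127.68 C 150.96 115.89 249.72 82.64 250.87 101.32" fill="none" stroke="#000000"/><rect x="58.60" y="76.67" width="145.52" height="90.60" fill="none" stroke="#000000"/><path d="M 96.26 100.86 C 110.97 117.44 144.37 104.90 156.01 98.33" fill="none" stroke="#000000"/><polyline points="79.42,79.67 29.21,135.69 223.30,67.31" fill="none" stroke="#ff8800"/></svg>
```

Since the viewBox matches the mm dimensions, user units are millimetres directly. The only transform is the Y-flip y_m = 193.69 − y_svg.

Shape 1 is a closed polygon drawn with `<path>`. Its stroke #0000ff means score at S606, F1409. After flipping Y the toolpath is (127.47,57.38) → (255.66,107.17) → (27.71,180.59) → (127.47,57.38), returning to the start.

Shape 2 is a quadratic bezier drawn with `<path>`. Its stroke #ff8800 means cut at S695, F565. After flipping Y the toolpath is (246.43,167.97) → (227.83,157.15) → (207.46,148.97) → (185.34,143.43) → (161.46,140.53) → (135.82,140.27).

Shape 3 is a cubic bezier drawn with `<path>`. Its stroke #000000 means engrave at S367, F3842. After flipping Y the toolpath is (146.20,66.01) → (158.80,75.07) → (184.77,85.76) → (214.90,94.56) → (240.00,97.93) → (250.87,92.37).

Shape 4 is a rectangle drawn with `<rect>`. Its stroke #000000 means engrave at S367, F3842. After flipping Y the toolpath is (58.60,117.02) → (204.12,117.02) → (204.12,26.42) → (58.60,26.42) → (58.60,117.02), returning to the start.

Shape 5 is a cubic bezier drawn with `<path>`. Its stroke #000000 means engrave at S367, F3842. After flipping Y the toolpath is (96.26,92.83) → (107.01,86.10) → (120.29,84.67) → (134.19,86.86) → (146.74,90.98) → (156.01,95.36).

Shape 6 is a open polyline drawn with `<polyline>`. Its stroke #ff8800 means cut at S695, F565. After flipping Y the toolpath is (79.42,114.02) → (29.21,58.00) → (223.30,126.38).

G21
G90
G00 X127.47 Y57.38
M3 S606
G01 X255.66 Y107.17 F1409
G01 X27.71 Y180.59 F1409
G01 X127.47 Y57.38 F1409
M5
G00 X246.43 Y167.97
M3 S695
G01 X227.83 Y157.15 F565
G01 X207.46 Y148.97 F565
G01 X185.34 Y143.43 F565
G01 X161.46 Y140.53 F565
G01 X135.82 Y140.27 F565
M5
G00 X146.20 Y66.01
M3 S367
G01 X158.80 Y75.07 F3842
G01 X184.77 Y85.76 F3842
G01 X214.90 Y94.56 F3842
G01 X240.00 Y97.93 F3842
G01 X250.87 Y92.37 F3842
M5
G00 X58.60 Y117.02
M3 S367
G01 X204.12 Y117.02 F3842
G01 X204.12 Y26.42 F3842
G01 X58.60 Y26.42 F3842
G01 X58.60 Y117.02 F3842
M5
G00 X96.26 Y92.83
M3 S367
G01 X107.01 Y86.10 F3842
G01 X120.29 Y84.67 F3842
G01 X134.19 Y86.86 F3842
G01 X146.74 Y90.98 F3842
G01 X156.01 Y95.36 F3842
M5
G00 X79.42 Y114.02
M3 S695
G01 X29.21 Y58.00 F565
G01 X223.30 Y126.38 F565
M5
G00 X0.00 Y0.00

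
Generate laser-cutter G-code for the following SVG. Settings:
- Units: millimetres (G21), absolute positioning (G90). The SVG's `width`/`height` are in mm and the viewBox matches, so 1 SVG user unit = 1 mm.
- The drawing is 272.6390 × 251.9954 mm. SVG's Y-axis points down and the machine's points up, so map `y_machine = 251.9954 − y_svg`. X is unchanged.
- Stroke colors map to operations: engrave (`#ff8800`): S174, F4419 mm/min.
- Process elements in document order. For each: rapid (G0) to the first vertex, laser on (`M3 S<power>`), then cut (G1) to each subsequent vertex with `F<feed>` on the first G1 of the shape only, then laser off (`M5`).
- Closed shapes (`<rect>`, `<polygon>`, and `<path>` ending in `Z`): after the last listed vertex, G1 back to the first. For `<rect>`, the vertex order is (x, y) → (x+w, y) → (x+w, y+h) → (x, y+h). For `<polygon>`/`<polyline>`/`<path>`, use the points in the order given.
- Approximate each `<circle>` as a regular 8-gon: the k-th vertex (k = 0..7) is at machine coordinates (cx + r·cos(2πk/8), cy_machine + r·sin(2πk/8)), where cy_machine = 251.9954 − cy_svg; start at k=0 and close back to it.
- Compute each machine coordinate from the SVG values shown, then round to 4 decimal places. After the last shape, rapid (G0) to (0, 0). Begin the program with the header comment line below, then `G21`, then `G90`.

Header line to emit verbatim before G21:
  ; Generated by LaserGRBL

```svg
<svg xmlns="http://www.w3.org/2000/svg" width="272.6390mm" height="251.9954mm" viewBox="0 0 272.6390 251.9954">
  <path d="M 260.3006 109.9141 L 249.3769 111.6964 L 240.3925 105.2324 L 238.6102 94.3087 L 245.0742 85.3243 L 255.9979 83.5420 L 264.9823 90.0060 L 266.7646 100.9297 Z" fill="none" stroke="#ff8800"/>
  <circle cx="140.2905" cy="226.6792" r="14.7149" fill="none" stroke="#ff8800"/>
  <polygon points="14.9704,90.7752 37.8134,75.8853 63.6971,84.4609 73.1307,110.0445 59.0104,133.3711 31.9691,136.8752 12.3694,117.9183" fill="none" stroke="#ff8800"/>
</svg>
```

Since the viewBox matches the mm dimensions, user units are millimetres directly. The only transform is the Y-flip y_m = 251.9954 − y_svg.

Shape 1 is a regular polygon drawn with `<path>`. Its stroke #ff8800 means engrave at S174, F4419. After flipping Y the toolpath is (260.3006,142.0813) → (249.3769,140.2990) → (240.3925,146.7630) → (238.6102,157.6867) → (245.0742,166.6711) → (255.9979,168.4534) → (264.9823,161.9894) → (266.7646,151.0657) → (260.3006,142.0813), returning to the start.

Shape 2 is a circle drawn with `<circle>`. Its stroke #ff8800 means engrave at S174, F4419. After flipping Y the toolpath is (155.0054,25.3162) → (150.6955,35.7212) → (140.2905,40.0311) → (129.8855,35.7212) → (125.5756,25.3162) → (129.8855,14.9112) → (140.2905,10.6013) → (150.6955,14.9112) → (155.0054,25.3162), returning to the start.

Shape 3 is a regular polygon drawn with `<polygon>`. Its stroke #ff8800 means engrave at S174, F4419. After flipping Y the toolpath is (14.9704,161.2202) → (37.8134,176.1101) → (63.6971,167.5345) → (73.1307,141.9509) → (59.0104,118.6243) → (31.9691,115.1202) → (12.3694,134.0771) → (14.9704,161.2202), returning to the start.

; Generated by LaserGRBL
G21
G90
G0 X260.3006 Y142.0813
M3 S174
G1 X249.3769 Y140.2990 F4419
G1 X240.3925 Y146.7630
G1 X238.6102 Y157.6867
G1 X245.0742 Y166.6711
G1 X255.9979 Y168.4534
G1 X264.9823 Y161.9894
G1 X266.7646 Y151.0657
G1 X260.3006 Y142.0813
M5
G0 X155.0054 Y25.3162
M3 S174
G1 X150.6955 Y35.7212 F4419
G1 X140.2905 Y40.0311
G1 X129.8855 Y35.7212
G1 X125.5756 Y25.3162
G1 X129.8855 Y14.9112
G1 X140.2905 Y10.6013
G1 X150.6955 Y14.9112
G1 X155.0054 Y25.3162
M5
G0 X14.9704 Y161.2202
M3 S174
G1 X37.8134 Y176.1101 F4419
G1 X63.6971 Y167.5345
G1 X73.1307 Y141.9509
G1 X59.0104 Y118.6243
G1 X31.9691 Y115.1202
G1 X12.3694 Y134.0771
G1 X14.9704 Y161.2202
M5
G0 X0.0000 Y0.0000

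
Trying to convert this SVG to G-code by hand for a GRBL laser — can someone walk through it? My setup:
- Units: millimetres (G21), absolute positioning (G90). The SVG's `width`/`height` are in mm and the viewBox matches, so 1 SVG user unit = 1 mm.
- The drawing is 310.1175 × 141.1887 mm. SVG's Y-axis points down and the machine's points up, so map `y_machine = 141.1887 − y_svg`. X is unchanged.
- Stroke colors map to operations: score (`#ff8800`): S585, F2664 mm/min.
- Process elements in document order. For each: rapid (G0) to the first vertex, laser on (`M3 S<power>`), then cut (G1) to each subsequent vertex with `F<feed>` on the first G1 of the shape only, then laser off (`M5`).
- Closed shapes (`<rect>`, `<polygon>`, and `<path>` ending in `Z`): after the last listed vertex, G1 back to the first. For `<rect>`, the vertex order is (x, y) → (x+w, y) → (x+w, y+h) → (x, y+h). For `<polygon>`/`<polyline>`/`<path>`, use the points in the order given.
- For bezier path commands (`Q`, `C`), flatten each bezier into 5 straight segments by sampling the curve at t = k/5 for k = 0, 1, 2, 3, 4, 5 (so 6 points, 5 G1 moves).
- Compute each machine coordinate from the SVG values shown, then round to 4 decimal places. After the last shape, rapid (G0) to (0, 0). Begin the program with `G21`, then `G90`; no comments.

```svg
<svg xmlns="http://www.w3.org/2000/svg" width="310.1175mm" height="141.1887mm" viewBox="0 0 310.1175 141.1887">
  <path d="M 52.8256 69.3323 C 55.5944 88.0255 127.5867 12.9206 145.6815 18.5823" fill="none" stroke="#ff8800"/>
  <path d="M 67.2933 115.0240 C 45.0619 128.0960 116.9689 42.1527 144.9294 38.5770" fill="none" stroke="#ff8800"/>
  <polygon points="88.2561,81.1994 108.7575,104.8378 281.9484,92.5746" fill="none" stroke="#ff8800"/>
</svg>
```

Since the viewBox matches the mm dimensions, user units are millimetres directly. The only transform is the Y-flip y_m = 141.1887 − y_svg.

Shape 1 is a cubic bezier drawn with `<path>`. Its stroke #ff8800 means score at S585, F2664. After flipping Y the toolpath is (52.8256,71.8564) → (61.8087,70.4997) → (81.4957,83.2755) → (105.9767,101.8046) → (129.3419,117.7079) → (145.6815,122.6064).

Shape 2 is a cubic bezier drawn with `<path>`. Its stroke #ff8800 means score at S585, F2664. After flipping Y the toolpath is (67.2933,26.1647) → (64.1464,28.7523) → (76.9646,46.3971) → (99.1199,70.3929) → (123.9842,92.0332) → (144.9294,102.6117).

Shape 3 is a closed polygon drawn with `<polygon>`. Its stroke #ff8800 means score at S585, F2664. After flipping Y the toolpath is (88.2561,59.9893) → (108.7575,36.3509) → (281.9484,48.6141) → (88.2561,59.9893), returning to the start.

G21
G90
G0 X52.8256 Y71.8564
M3 S585
G1 X61.8087 Y70.4997 F2664
G1 X81.4957 Y83.2755
G1 X105.9767 Y101.8046
G1 X129.3419 Y117.7079
G1 X145.6815 Y122.6064
M5
G0 X67.2933 Y26.1647
M3 S585
G1 X64.1464 Y28.7523 F2664
G1 X76.9646 Y46.3971
G1 X99.1199 Y70.3929
G1 X123.9842 Y92.0332
G1 X144.9294 Y102.6117
M5
G0 X88.2561 Y59.9893
M3 S585
G1 X108.7575 Y36.3509 F2664
G1 X281.9484 Y48.6141
G1 X88.2561 Y59.9893
M5
G0 X0.0000 Y0.0000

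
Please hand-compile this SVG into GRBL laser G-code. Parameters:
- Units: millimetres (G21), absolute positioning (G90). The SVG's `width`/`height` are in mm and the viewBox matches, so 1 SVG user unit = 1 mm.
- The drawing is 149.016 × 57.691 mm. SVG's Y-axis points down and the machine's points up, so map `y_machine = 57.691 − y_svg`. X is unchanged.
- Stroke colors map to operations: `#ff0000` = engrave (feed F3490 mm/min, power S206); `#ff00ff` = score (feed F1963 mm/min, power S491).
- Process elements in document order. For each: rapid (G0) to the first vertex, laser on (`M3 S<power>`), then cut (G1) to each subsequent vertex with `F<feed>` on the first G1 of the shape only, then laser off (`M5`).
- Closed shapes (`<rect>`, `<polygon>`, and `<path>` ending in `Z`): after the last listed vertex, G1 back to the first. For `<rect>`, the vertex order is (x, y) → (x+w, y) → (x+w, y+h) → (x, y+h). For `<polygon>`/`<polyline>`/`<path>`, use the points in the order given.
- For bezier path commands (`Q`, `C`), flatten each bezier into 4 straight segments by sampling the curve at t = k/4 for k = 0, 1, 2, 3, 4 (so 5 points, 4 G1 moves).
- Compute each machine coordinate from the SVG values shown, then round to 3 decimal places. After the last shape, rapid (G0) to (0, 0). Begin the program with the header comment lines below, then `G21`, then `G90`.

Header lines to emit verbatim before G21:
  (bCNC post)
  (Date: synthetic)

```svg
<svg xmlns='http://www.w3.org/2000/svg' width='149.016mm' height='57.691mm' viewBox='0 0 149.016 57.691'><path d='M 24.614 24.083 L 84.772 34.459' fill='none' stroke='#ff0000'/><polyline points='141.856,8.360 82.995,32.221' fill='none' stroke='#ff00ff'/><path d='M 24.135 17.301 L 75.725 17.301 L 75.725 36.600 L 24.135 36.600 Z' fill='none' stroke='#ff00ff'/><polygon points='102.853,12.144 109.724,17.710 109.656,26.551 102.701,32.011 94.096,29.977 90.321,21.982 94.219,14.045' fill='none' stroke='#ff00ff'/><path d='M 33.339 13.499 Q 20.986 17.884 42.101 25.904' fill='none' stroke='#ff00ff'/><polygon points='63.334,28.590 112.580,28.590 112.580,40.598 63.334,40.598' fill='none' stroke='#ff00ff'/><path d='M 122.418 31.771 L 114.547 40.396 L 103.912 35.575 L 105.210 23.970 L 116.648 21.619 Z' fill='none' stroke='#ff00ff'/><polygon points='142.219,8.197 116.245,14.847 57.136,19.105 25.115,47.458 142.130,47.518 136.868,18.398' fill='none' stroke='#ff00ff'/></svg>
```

(bCNC post)
(Date: synthetic)
G21
G90
G0 X24.614 Y33.608
M3 S206
G1 X84.772 Y23.232 F3490
M5
G0 X141.856 Y49.331
M3 S491
G1 X82.995 Y25.470 F1963
M5
G0 X24.135 Y40.390
M3 S491
G1 X75.725 Y40.390 F1963
G1 X75.725 Y21.091
G1 X24.135 Y21.091
G1 X24.135 Y40.390
M5
G0 X102.853 Y45.547
M3 S491
G1 X109.724 Y39.981 F1963
G1 X109.656 Y31.140
G1 X102.701 Y25.680
G1 X94.096 Y27.714
G1 X90.321 Y35.709
G1 X94.219 Y43.646
G1 X102.853 Y45.547
M5
G0 X33.339 Y44.192
M3 S491
G1 X29.254 Y41.772 F1963
G1 X29.353 Y38.898
G1 X33.635 Y35.570
G1 X42.101 Y31.787
M5
G0 X63.334 Y29.101
M3 S491
G1 X112.580 Y29.101 F1963
G1 X112.580 Y17.093
G1 X63.334 Y17.093
G1 X63.334 Y29.101
M5
G0 X122.418 Y25.920
M3 S491
G1 X114.547 Y17.295 F1963
G1 X103.912 Y22.116
G1 X105.210 Y33.721
G1 X116.648 Y36.072
G1 X122.418 Y25.920
M5
G0 X142.219 Y49.494
M3 S491
G1 X116.245 Y42.844 F1963
G1 X57.136 Y38.586
G1 X25.115 Y10.233
G1 X142.130 Y10.173
G1 X136.868 Y39.293
G1 X142.219 Y49.494
M5
G0 X0.000 Y0.000

1 u = 1 mm; y_m = 57.691 − y.

[1] `<path>` line segment, #ff0000→engrave S206 F3490: (24.614,33.608) → (84.772,23.232)

[2] `<polyline>` line segment, #ff00ff→score S491 F1963: (141.856,49.331) → (82.995,25.470)

[3] `<path>` rectangle, #ff00ff→score S491 F1963: (24.135,40.390) → (75.725,40.390) → (75.725,21.091) → (24.135,21.091) → (24.135,40.390) (closed)

[4] `<polygon>` regular polygon, #ff00ff→score S491 F1963: (102.853,45.547) → (109.724,39.981) → (109.656,31.140) → (102.701,25.680) → (94.096,27.714) → (90.321,35.709) → (94.219,43.646) → (102.853,45.547) (closed)

[5] `<path>` quadratic bezier, #ff00ff→score S491 F1963: (33.339,44.192) → (29.254,41.772) → (29.353,38.898) → (33.635,35.570) → (42.101,31.787)

[6] `<polygon>` rectangle, #ff00ff→score S491 F1963: (63.334,29.101) → (112.580,29.101) → (112.580,17.093) → (63.334,17.093) → (63.334,29.101) (closed)

[7] `<path>` regular polygon, #ff00ff→score S491 F1963: (122.418,25.920) → (114.547,17.295) → (103.912,22.116) → (105.210,33.721) → (116.648,36.072) → (122.418,25.920) (closed)

[8] `<polygon>` closed polygon, #ff00ff→score S491 F1963: (142.219,49.494) → (116.245,42.844) → (57.136,38.586) → (25.115,10.233) → (142.130,10.173) → (136.868,39.293) → (142.219,49.494) (closed)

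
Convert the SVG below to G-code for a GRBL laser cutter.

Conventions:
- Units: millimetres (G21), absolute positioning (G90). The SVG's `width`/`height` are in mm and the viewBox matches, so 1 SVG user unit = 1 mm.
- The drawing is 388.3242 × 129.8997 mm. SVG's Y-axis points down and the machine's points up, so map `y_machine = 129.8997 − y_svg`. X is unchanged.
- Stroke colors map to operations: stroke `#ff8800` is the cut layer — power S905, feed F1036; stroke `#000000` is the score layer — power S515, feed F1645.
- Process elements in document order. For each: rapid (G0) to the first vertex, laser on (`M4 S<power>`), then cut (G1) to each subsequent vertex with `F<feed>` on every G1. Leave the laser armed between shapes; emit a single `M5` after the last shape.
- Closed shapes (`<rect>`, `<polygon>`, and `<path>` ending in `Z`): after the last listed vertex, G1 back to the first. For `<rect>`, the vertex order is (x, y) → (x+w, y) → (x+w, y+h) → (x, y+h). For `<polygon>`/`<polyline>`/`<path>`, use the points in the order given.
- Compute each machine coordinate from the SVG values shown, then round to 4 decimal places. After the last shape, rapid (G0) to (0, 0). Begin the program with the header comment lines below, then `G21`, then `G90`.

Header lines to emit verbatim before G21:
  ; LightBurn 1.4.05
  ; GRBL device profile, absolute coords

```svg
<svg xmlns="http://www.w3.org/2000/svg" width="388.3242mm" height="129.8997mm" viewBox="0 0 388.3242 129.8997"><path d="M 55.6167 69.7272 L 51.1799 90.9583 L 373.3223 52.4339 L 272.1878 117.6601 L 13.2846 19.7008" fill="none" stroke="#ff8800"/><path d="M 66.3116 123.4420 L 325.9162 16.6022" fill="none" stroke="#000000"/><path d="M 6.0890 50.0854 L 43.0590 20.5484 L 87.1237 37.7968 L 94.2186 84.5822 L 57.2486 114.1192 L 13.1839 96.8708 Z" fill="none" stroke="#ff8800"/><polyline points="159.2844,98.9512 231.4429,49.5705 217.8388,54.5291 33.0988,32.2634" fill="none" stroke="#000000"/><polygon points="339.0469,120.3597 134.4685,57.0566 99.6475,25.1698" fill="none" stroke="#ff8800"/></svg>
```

; LightBurn 1.4.05
; GRBL device profile, absolute coords
G21
G90
G0 X55.6167 Y60.1725
M4 S905
G1 X51.1799 Y38.9414 F1036
G1 X373.3223 Y77.4658 F1036
G1 X272.1878 Y12.2396 F1036
G1 X13.2846 Y110.1989 F1036
G0 X66.3116 Y6.4577
M4 S515
G1 X325.9162 Y113.2975 F1645
G0 X6.0890 Y79.8143
M4 S905
G1 X43.0590 Y109.3513 F1036
G1 X87.1237 Y92.1029 F1036
G1 X94.2186 Y45.3175 F1036
G1 X57.2486 Y15.7805 F1036
G1 X13.1839 Y33.0289 F1036
G1 X6.0890 Y79.8143 F1036
G0 X159.2844 Y30.9485
M4 S515
G1 X231.4429 Y80.3292 F1645
G1 X217.8388 Y75.3706 F1645
G1 X33.0988 Y97.6363 F1645
G0 X339.0469 Y9.5400
M4 S905
G1 X134.4685 Y72.8431 F1036
G1 X99.6475 Y104.7299 F1036
G1 X339.0469 Y9.5400 F1036
M5
G0 X0.0000 Y0.0000

1 u = 1 mm; y_m = 129.8997 − y.

[1] `<path>` open polyline, #ff8800→cut S905 F1036: (55.6167,60.1725) → (51.1799,38.9414) → (373.3223,77.4658) → (272.1878,12.2396) → (13.2846,110.1989)

[2] `<path>` line segment, #000000→score S515 F1645: (66.3116,6.4577) → (325.9162,113.2975)

[3] `<path>` regular polygon, #ff8800→cut S905 F1036: (6.0890,79.8143) → (43.0590,109.3513) → (87.1237,92.1029) → (94.2186,45.3175) → (57.2486,15.7805) → (13.1839,33.0289) → (6.0890,79.8143) (closed)

[4] `<polyline>` open polyline, #000000→score S515 F1645: (159.2844,30.9485) → (231.4429,80.3292) → (217.8388,75.3706) → (33.0988,97.6363)

[5] `<polygon>` closed polygon, #ff8800→cut S905 F1036: (339.0469,9.5400) → (134.4685,72.8431) → (99.6475,104.7299) → (339.0469,9.5400) (closed)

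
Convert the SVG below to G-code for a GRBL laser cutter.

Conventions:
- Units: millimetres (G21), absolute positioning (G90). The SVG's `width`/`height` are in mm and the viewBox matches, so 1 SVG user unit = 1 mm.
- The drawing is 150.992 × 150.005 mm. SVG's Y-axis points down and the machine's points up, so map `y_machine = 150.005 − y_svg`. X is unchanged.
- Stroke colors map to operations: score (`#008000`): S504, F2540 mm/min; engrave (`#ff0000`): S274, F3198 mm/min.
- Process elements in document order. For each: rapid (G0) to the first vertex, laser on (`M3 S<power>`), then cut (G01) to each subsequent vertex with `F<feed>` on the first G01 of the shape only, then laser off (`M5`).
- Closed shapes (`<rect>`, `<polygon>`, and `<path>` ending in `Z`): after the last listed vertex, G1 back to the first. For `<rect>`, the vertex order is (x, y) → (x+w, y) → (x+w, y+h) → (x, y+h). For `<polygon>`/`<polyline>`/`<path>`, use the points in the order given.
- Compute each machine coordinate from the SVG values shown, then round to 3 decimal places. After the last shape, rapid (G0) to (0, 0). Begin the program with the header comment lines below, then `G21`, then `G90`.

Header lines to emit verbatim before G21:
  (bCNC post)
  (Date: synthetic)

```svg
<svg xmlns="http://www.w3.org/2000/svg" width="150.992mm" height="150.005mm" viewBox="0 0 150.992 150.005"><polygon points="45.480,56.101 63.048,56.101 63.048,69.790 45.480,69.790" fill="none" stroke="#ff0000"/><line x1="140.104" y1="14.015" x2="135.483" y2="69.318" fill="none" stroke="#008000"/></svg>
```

1 u = 1 mm; y_m = 150.005 − y.

[1] `<polygon>` rectangle, #ff0000→engrave S274 F3198: (45.480,93.904) → (63.048,93.904) → (63.048,80.215) → (45.480,80.215) → (45.480,93.904) (closed)

[2] `<line>` line segment, #008000→score S504 F2540: (140.104,135.990) → (135.483,80.687)

(bCNC post)
(Date: synthetic)
G21
G90
G0 X45.480 Y93.904
M3 S274
G01 X63.048 Y93.904 F3198
G01 X63.048 Y80.215
G01 X45.480 Y80.215
G01 X45.480 Y93.904
M5
G0 X140.104 Y135.990
M3 S504
G01 X135.483 Y80.687 F2540
M5
G0 X0.000 Y0.000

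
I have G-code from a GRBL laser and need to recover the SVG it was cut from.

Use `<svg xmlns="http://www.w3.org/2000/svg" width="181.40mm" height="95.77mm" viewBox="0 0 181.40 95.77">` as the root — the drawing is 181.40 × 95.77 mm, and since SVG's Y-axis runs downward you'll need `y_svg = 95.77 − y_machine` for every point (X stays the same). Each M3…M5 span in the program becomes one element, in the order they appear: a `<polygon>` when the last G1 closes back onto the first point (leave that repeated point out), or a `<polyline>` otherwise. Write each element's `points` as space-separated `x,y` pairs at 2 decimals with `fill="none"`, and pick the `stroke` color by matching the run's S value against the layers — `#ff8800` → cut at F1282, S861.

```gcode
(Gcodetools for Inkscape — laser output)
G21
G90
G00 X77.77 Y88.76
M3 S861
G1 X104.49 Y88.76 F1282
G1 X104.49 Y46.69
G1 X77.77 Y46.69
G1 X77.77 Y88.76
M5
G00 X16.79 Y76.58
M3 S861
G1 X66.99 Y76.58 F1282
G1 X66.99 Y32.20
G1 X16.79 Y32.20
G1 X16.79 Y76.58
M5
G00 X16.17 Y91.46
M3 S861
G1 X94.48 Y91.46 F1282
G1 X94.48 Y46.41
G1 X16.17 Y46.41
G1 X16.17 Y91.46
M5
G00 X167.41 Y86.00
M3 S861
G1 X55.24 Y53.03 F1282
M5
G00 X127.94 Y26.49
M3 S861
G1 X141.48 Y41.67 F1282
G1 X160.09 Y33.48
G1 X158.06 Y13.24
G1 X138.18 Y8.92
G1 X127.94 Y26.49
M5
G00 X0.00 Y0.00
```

Machine Y-up, SVG Y-down with viewBox height 95.77, so y_svg = 95.77 − y_machine; X carries over. Every run uses S861, so all elements get stroke `#ff8800` (cut).

Run 1: The run returns to its start, so emit a `<polygon>` with points (Y-flipped): 77.77,7.01 104.49,7.01 104.49,49.08 77.77,49.08.

Run 2: The run returns to its start, so emit a `<polygon>` with points (Y-flipped): 16.79,19.19 66.99,19.19 66.99,63.57 16.79,63.57.

Run 3: The run returns to its start, so emit a `<polygon>` with points (Y-flipped): 16.17,4.31 94.48,4.31 94.48,49.36 16.17,49.36.

Run 4: The run is open, so emit a `<polyline>` with points (Y-flipped): 167.41,9.77 55.24,42.74.

Run 5: The run returns to its start, so emit a `<polygon>` with points (Y-flipped): 127.94,69.28 141.48,54.10 160.09,62.29 158.06,82.53 138.18,86.85.

<svg xmlns="http://www.w3.org/2000/svg" width="181.40mm" height="95.77mm" viewBox="0 0 181.40 95.77">
  <polygon points="77.77,7.01 104.49,7.01 104.49,49.08 77.77,49.08" fill="none" stroke="#ff8800"/>
  <polygon points="16.79,19.19 66.99,19.19 66.99,63.57 16.79,63.57" fill="none" stroke="#ff8800"/>
  <polygon points="16.17,4.31 94.48,4.31 94.48,49.36 16.17,49.36" fill="none" stroke="#ff8800"/>
  <polyline points="167.41,9.77 55.24,42.74" fill="none" stroke="#ff8800"/>
  <polygon points="127.94,69.28 141.48,54.10 160.09,62.29 158.06,82.53 138.18,86.85" fill="none" stroke="#ff8800"/>
</svg>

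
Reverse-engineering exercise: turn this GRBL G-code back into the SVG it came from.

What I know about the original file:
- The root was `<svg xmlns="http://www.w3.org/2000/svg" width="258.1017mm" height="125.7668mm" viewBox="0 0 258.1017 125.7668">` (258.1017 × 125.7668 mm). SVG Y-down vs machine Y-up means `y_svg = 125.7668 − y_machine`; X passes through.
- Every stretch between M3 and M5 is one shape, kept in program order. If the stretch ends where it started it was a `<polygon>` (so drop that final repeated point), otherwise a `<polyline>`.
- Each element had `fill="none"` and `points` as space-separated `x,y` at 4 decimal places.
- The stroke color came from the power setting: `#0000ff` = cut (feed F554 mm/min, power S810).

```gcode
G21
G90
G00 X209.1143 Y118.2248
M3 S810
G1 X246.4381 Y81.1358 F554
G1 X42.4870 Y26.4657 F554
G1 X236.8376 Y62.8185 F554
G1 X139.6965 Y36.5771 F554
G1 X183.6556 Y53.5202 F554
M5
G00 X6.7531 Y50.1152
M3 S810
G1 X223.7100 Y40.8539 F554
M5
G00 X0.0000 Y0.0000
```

<svg xmlns="http://www.w3.org/2000/svg" width="258.1017mm" height="125.7668mm" viewBox="0 0 258.1017 125.7668">
  <polyline points="209.1143,7.5420 246.4381,44.6310 42.4870,99.3011 236.8376,62.9483 139.6965,89.1897 183.6556,72.2466" fill="none" stroke="#0000ff"/>
  <polyline points="6.7531,75.6516 223.7100,84.9129" fill="none" stroke="#0000ff"/>
</svg>

Machine Y-up, SVG Y-down with viewBox height 125.7668, so y_svg = 125.7668 − y_machine; X carries over. Every run uses S810, so all elements get stroke `#0000ff` (cut).

Run 1: The run is open, so emit a `<polyline>` with points (Y-flipped): 209.1143,7.5420 246.4381,44.6310 42.4870,99.3011 236.8376,62.9483 139.6965,89.1897 183.6556,72.2466.

Run 2: The run is open, so emit a `<polyline>` with points (Y-flipped): 6.7531,75.6516 223.7100,84.9129.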